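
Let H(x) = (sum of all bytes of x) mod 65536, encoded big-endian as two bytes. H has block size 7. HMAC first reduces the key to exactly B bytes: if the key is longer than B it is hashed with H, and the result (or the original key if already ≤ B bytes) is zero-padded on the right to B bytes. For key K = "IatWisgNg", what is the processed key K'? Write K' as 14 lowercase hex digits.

|K| = 9 > B = 7, so first hash the key.
H(K): sum = 73+97+116+87+105+115+103+78+103 = 877 → 03 6d.
Zero-pad H(K) = 03 6d to 7 bytes: K' = 03 6d 00 00 00 00 00.

036d0000000000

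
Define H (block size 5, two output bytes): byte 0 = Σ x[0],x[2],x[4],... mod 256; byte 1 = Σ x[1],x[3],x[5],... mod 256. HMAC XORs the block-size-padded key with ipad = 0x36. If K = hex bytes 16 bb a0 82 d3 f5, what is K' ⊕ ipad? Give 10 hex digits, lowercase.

bf04363636

Key hex bytes 16 bb a0 82 d3 f5 is 6 bytes > B = 5, so hash it first: H(key) = 89 32, then zero-pad to 5 bytes: K' = 89 32 00 00 00.
XOR each byte with 0x36: 89⊕36=bf, 32⊕36=04, 00⊕36=36, 00⊕36=36, 00⊕36=36.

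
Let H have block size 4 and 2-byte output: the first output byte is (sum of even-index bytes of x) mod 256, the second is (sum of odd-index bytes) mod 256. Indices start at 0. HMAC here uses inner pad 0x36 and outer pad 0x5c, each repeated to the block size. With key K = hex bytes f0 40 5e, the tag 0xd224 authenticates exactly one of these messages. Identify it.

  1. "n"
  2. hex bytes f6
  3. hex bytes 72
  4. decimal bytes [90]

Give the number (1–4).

2

Key hex bytes f0 40 5e is 3 bytes ≤ B = 4; zero-pad to 4 bytes: K' = f0 40 5e 00.
K' ⊕ ipad = c6 76 68 36; K' ⊕ opad = ac 1c 02 5c.
m1: inner = H(c6 76 68 36 6e) = 9c ac; tag = H(ac 1c 02 5c 9c ac) = 4a24
m2: inner = H(c6 76 68 36 f6) = 24 ac; tag = H(ac 1c 02 5c 24 ac) = d224 ← matches
m3: inner = H(c6 76 68 36 72) = a0 ac; tag = H(ac 1c 02 5c a0 ac) = 4e24
m4: inner = H(c6 76 68 36 5a) = 88 ac; tag = H(ac 1c 02 5c 88 ac) = 3624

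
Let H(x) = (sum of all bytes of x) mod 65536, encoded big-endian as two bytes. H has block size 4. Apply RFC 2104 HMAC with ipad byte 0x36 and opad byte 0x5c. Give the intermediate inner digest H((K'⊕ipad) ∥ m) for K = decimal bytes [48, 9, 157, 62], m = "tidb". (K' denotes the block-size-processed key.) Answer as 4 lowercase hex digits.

Key decimal bytes [48, 9, 157, 62] = 30 09 9d 3e is exactly B = 4 bytes: K' = 30 09 9d 3e.
K' ⊕ ipad = 06 3f ab 08.
Inner input = 06 3f ab 08 ∥ 74 69 64 62.
Inner hash: sum = 6+63+171+8+116+105+100+98 = 667 → 02 9b.

029b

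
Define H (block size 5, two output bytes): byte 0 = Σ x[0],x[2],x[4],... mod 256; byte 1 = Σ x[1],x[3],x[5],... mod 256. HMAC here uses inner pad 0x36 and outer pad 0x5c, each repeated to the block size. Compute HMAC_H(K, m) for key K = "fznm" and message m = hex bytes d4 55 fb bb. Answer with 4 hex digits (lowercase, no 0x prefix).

3e45

Key "fznm" = 66 7a 6e 6d is 4 bytes ≤ B = 5; zero-pad to 5 bytes: K' = 66 7a 6e 6d 00.
K' ⊕ ipad = 50 4c 58 5b 36.  K' ⊕ opad = 3a 26 32 31 5c.
Inner input = (K'⊕ipad) ∥ m = 50 4c 58 5b 36 ∥ d4 55 fb bb.
Inner hash: even-index sum = 494 mod 256 = 238; odd-index sum = 630 mod 256 = 118 → ee 76.
Outer input = (K'⊕opad) ∥ inner = 3a 26 32 31 5c ∥ ee 76.
Outer hash (tag): even-index sum = 318 mod 256 = 62; odd-index sum = 325 mod 256 = 69 → 3e 45.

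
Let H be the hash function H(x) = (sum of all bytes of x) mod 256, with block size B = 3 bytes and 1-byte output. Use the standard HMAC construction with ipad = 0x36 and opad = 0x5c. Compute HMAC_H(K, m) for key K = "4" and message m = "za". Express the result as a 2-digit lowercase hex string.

69

Key "4" = 34 is 1 byte ≤ B = 3; zero-pad to 3 bytes: K' = 34 00 00.
K' ⊕ ipad = 02 36 36.  K' ⊕ opad = 68 5c 5c.
Inner input = (K'⊕ipad) ∥ m = 02 36 36 ∥ 7a 61.
Inner hash: sum = 2+54+54+122+97 = 329; mod 256 = 73 → 49.
Outer input = (K'⊕opad) ∥ inner = 68 5c 5c ∥ 49.
Outer hash (tag): sum = 104+92+92+73 = 361; mod 256 = 105 → 69.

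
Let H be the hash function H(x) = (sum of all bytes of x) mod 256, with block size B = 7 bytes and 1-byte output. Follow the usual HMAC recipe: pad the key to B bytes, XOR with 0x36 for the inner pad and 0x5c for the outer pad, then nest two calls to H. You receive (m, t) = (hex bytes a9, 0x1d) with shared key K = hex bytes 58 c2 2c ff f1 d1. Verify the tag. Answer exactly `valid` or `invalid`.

Key hex bytes 58 c2 2c ff f1 d1 is 6 bytes ≤ B = 7; zero-pad to 7 bytes: K' = 58 c2 2c ff f1 d1 00.
K' ⊕ ipad = 6e f4 1a c9 c7 e7 36; K' ⊕ opad = 04 9e 70 a3 ad 8d 5c.
Inner hash: sum = 110+244+26+201+199+231+54+169 = 1234; mod 256 = 210 → d2.
Outer hash (recomputed tag): sum = 4+158+112+163+173+141+92+210 = 1053; mod 256 = 29 → 1d.
Recomputed tag = 1d; claimed = 1d → match.

valid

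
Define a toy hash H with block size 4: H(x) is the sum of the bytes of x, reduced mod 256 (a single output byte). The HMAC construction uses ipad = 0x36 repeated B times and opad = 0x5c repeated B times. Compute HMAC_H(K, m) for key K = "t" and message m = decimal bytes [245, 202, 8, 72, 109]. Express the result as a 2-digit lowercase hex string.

9c

Key "t" = 74 is 1 byte ≤ B = 4; zero-pad to 4 bytes: K' = 74 00 00 00.
K' ⊕ ipad = 42 36 36 36.  K' ⊕ opad = 28 5c 5c 5c.
Inner input = (K'⊕ipad) ∥ m = 42 36 36 36 ∥ f5 ca 08 48 6d.
Inner hash: sum = 66+54+54+54+245+202+8+72+109 = 864; mod 256 = 96 → 60.
Outer input = (K'⊕opad) ∥ inner = 28 5c 5c 5c ∥ 60.
Outer hash (tag): sum = 40+92+92+92+96 = 412; mod 256 = 156 → 9c.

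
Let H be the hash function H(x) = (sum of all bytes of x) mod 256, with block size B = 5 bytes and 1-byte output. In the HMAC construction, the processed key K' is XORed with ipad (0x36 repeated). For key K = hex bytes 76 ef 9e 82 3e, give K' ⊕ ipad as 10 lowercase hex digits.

40d9a8b408

Key hex bytes 76 ef 9e 82 3e is exactly B = 5 bytes: K' = 76 ef 9e 82 3e.
XOR each byte with 0x36: 76⊕36=40, ef⊕36=d9, 9e⊕36=a8, 82⊕36=b4, 3e⊕36=08.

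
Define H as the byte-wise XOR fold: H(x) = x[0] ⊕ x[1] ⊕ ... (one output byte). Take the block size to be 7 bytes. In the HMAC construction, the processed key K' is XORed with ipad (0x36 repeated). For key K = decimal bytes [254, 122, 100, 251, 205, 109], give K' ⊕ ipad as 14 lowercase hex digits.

Key decimal bytes [254, 122, 100, 251, 205, 109] = fe 7a 64 fb cd 6d is 6 bytes ≤ B = 7; zero-pad to 7 bytes: K' = fe 7a 64 fb cd 6d 00.
XOR each byte with 0x36: fe⊕36=c8, 7a⊕36=4c, 64⊕36=52, fb⊕36=cd, cd⊕36=fb, 6d⊕36=5b, 00⊕36=36.

c84c52cdfb5b36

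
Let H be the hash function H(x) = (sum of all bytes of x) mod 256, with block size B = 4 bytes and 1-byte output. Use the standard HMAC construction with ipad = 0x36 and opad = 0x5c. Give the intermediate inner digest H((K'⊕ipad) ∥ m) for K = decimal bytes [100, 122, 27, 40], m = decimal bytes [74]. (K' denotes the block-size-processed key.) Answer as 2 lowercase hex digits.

33

Key decimal bytes [100, 122, 27, 40] = 64 7a 1b 28 is exactly B = 4 bytes: K' = 64 7a 1b 28.
K' ⊕ ipad = 52 4c 2d 1e.
Inner input = 52 4c 2d 1e ∥ 4a.
Inner hash: sum = 82+76+45+30+74 = 307; mod 256 = 51 → 33.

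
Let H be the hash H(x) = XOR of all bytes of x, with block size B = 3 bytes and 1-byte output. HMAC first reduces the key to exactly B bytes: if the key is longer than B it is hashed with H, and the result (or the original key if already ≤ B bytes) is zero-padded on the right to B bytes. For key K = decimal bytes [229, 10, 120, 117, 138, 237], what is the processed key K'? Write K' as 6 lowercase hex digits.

|K| = 6 > B = 3, so first hash the key.
H(K): XOR e5⊕0a⊕78⊕75⊕8a⊕ed = 85.
Zero-pad H(K) = 85 to 3 bytes: K' = 85 00 00.

850000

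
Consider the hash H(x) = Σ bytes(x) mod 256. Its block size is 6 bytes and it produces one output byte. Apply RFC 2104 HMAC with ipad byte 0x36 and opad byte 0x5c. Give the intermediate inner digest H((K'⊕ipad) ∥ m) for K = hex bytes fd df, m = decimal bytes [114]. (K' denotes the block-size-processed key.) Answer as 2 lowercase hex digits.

fe

Key hex bytes fd df is 2 bytes ≤ B = 6; zero-pad to 6 bytes: K' = fd df 00 00 00 00.
K' ⊕ ipad = cb e9 36 36 36 36.
Inner input = cb e9 36 36 36 36 ∥ 72.
Inner hash: sum = 203+233+54+54+54+54+114 = 766; mod 256 = 254 → fe.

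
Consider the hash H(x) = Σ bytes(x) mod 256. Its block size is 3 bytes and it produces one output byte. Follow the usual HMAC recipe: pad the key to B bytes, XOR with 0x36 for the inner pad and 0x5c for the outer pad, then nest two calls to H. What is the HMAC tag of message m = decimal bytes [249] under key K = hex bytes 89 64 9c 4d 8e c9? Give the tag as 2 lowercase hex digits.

Key hex bytes 89 64 9c 4d 8e c9 is 6 bytes > B = 3, so hash it first: H(key) = 2d, then zero-pad to 3 bytes: K' = 2d 00 00.
K' ⊕ ipad = 1b 36 36.  K' ⊕ opad = 71 5c 5c.
Inner input = (K'⊕ipad) ∥ m = 1b 36 36 ∥ f9.
Inner hash: sum = 27+54+54+249 = 384; mod 256 = 128 → 80.
Outer input = (K'⊕opad) ∥ inner = 71 5c 5c ∥ 80.
Outer hash (tag): sum = 113+92+92+128 = 425; mod 256 = 169 → a9.

a9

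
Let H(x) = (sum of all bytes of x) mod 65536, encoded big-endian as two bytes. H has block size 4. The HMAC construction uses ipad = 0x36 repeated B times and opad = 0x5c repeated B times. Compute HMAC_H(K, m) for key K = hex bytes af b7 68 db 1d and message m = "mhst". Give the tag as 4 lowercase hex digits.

Key hex bytes af b7 68 db 1d is 5 bytes > B = 4, so hash it first: H(key) = 02 c6, then zero-pad to 4 bytes: K' = 02 c6 00 00.
K' ⊕ ipad = 34 f0 36 36.  K' ⊕ opad = 5e 9a 5c 5c.
Inner input = (K'⊕ipad) ∥ m = 34 f0 36 36 ∥ 6d 68 73 74.
Inner hash: sum = 52+240+54+54+109+104+115+116 = 844 → 03 4c.
Outer input = (K'⊕opad) ∥ inner = 5e 9a 5c 5c ∥ 03 4c.
Outer hash (tag): sum = 94+154+92+92+3+76 = 511 → 01 ff.

01ff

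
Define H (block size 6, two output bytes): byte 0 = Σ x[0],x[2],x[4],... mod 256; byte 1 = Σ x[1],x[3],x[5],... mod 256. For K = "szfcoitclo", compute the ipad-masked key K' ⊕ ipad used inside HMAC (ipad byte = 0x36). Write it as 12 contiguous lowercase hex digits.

Key "szfcoitclo" = 73 7a 66 63 6f 69 74 63 6c 6f is 10 bytes > B = 6, so hash it first: H(key) = 28 18, then zero-pad to 6 bytes: K' = 28 18 00 00 00 00.
XOR each byte with 0x36: 28⊕36=1e, 18⊕36=2e, 00⊕36=36, 00⊕36=36, 00⊕36=36, 00⊕36=36.

1e2e36363636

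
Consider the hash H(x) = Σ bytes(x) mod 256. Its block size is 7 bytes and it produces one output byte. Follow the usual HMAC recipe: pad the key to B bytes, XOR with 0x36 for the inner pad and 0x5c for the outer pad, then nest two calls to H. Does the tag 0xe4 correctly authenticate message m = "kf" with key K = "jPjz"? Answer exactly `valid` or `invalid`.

invalid

Key "jPjz" = 6a 50 6a 7a is 4 bytes ≤ B = 7; zero-pad to 7 bytes: K' = 6a 50 6a 7a 00 00 00.
K' ⊕ ipad = 5c 66 5c 4c 36 36 36; K' ⊕ opad = 36 0c 36 26 5c 5c 5c.
Inner hash: sum = 92+102+92+76+54+54+54+107+102 = 733; mod 256 = 221 → dd.
Outer hash (recomputed tag): sum = 54+12+54+38+92+92+92+221 = 655; mod 256 = 143 → 8f.
Recomputed tag = 8f; claimed = e4 → mismatch.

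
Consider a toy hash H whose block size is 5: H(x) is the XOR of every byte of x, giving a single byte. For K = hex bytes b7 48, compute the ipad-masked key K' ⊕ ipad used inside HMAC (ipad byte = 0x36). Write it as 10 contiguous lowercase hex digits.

817e363636

Key hex bytes b7 48 is 2 bytes ≤ B = 5; zero-pad to 5 bytes: K' = b7 48 00 00 00.
XOR each byte with 0x36: b7⊕36=81, 48⊕36=7e, 00⊕36=36, 00⊕36=36, 00⊕36=36.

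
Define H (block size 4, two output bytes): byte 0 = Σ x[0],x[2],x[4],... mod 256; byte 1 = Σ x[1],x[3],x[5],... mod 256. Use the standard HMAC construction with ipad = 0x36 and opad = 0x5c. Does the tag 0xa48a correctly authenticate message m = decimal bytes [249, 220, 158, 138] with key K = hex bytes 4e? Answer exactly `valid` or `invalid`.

Key hex bytes 4e is 1 byte ≤ B = 4; zero-pad to 4 bytes: K' = 4e 00 00 00.
K' ⊕ ipad = 78 36 36 36; K' ⊕ opad = 12 5c 5c 5c.
Inner hash: even-index sum = 581 mod 256 = 69; odd-index sum = 466 mod 256 = 210 → 45 d2.
Outer hash (recomputed tag): even-index sum = 179 mod 256 = 179; odd-index sum = 394 mod 256 = 138 → b3 8a.
Recomputed tag = b38a; claimed = a48a → mismatch.

invalid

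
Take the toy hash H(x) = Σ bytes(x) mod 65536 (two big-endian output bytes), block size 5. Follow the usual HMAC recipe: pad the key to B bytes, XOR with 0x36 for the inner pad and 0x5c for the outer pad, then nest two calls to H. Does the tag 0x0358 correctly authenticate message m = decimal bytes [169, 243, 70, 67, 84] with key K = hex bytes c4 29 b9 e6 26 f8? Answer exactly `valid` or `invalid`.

Key hex bytes c4 29 b9 e6 26 f8 is 6 bytes > B = 5, so hash it first: H(key) = 03 aa, then zero-pad to 5 bytes: K' = 03 aa 00 00 00.
K' ⊕ ipad = 35 9c 36 36 36; K' ⊕ opad = 5f f6 5c 5c 5c.
Inner hash: sum = 53+156+54+54+54+169+243+70+67+84 = 1004 → 03 ec.
Outer hash (recomputed tag): sum = 95+246+92+92+92+3+236 = 856 → 03 58.
Recomputed tag = 0358; claimed = 0358 → match.

valid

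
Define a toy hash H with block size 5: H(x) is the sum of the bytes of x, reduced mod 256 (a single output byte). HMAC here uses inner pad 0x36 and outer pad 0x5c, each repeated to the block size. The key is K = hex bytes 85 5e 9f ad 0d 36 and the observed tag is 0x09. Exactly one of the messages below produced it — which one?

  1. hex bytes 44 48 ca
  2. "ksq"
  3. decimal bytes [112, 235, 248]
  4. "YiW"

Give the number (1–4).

2

Key hex bytes 85 5e 9f ad 0d 36 is 6 bytes > B = 5, so hash it first: H(key) = 72, then zero-pad to 5 bytes: K' = 72 00 00 00 00.
K' ⊕ ipad = 44 36 36 36 36; K' ⊕ opad = 2e 5c 5c 5c 5c.
m1: inner = H(44 36 36 36 36 44 48 ca) = 72; tag = H(2e 5c 5c 5c 5c 72) = 10
m2: inner = H(44 36 36 36 36 6b 73 71) = 6b; tag = H(2e 5c 5c 5c 5c 6b) = 09 ← matches
m3: inner = H(44 36 36 36 36 70 eb f8) = 6f; tag = H(2e 5c 5c 5c 5c 6f) = 0d
m4: inner = H(44 36 36 36 36 59 69 57) = 35; tag = H(2e 5c 5c 5c 5c 35) = d3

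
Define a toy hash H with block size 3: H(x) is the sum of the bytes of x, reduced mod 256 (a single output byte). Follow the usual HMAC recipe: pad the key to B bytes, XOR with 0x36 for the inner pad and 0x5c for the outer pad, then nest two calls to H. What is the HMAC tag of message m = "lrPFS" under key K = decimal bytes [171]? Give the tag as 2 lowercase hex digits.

Key decimal bytes [171] = ab is 1 byte ≤ B = 3; zero-pad to 3 bytes: K' = ab 00 00.
K' ⊕ ipad = 9d 36 36.  K' ⊕ opad = f7 5c 5c.
Inner input = (K'⊕ipad) ∥ m = 9d 36 36 ∥ 6c 72 50 46 53.
Inner hash: sum = 157+54+54+108+114+80+70+83 = 720; mod 256 = 208 → d0.
Outer input = (K'⊕opad) ∥ inner = f7 5c 5c ∥ d0.
Outer hash (tag): sum = 247+92+92+208 = 639; mod 256 = 127 → 7f.

7f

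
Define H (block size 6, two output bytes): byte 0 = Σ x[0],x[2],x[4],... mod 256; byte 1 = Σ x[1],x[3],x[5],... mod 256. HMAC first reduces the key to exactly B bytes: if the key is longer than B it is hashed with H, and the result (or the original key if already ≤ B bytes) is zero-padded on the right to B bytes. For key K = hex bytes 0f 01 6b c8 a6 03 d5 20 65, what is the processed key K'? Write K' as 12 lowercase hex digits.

5aec00000000

|K| = 9 > B = 6, so first hash the key.
H(K): even-index sum = 602 mod 256 = 90; odd-index sum = 236 mod 256 = 236 → 5a ec.
Zero-pad H(K) = 5a ec to 6 bytes: K' = 5a ec 00 00 00 00.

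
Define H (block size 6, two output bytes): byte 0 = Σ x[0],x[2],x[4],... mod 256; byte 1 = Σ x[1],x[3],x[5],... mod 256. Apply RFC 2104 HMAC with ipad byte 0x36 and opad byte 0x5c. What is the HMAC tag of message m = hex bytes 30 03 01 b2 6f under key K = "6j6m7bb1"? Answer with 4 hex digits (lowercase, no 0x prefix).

506b

Key "6j6m7bb1" = 36 6a 36 6d 37 62 62 31 is 8 bytes > B = 6, so hash it first: H(key) = 05 6a, then zero-pad to 6 bytes: K' = 05 6a 00 00 00 00.
K' ⊕ ipad = 33 5c 36 36 36 36.  K' ⊕ opad = 59 36 5c 5c 5c 5c.
Inner input = (K'⊕ipad) ∥ m = 33 5c 36 36 36 36 ∥ 30 03 01 b2 6f.
Inner hash: even-index sum = 319 mod 256 = 63; odd-index sum = 381 mod 256 = 125 → 3f 7d.
Outer input = (K'⊕opad) ∥ inner = 59 36 5c 5c 5c 5c ∥ 3f 7d.
Outer hash (tag): even-index sum = 336 mod 256 = 80; odd-index sum = 363 mod 256 = 107 → 50 6b.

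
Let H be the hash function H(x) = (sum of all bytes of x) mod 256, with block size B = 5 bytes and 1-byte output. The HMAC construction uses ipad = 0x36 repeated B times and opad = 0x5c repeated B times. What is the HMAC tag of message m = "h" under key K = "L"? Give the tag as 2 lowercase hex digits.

3a

Key "L" = 4c is 1 byte ≤ B = 5; zero-pad to 5 bytes: K' = 4c 00 00 00 00.
K' ⊕ ipad = 7a 36 36 36 36.  K' ⊕ opad = 10 5c 5c 5c 5c.
Inner input = (K'⊕ipad) ∥ m = 7a 36 36 36 36 ∥ 68.
Inner hash: sum = 122+54+54+54+54+104 = 442; mod 256 = 186 → ba.
Outer input = (K'⊕opad) ∥ inner = 10 5c 5c 5c 5c ∥ ba.
Outer hash (tag): sum = 16+92+92+92+92+186 = 570; mod 256 = 58 → 3a.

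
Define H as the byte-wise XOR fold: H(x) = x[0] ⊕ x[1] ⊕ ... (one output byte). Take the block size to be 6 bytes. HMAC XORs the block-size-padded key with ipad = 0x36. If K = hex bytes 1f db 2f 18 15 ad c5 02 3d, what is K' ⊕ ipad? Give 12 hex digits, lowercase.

Key hex bytes 1f db 2f 18 15 ad c5 02 3d is 9 bytes > B = 6, so hash it first: H(key) = b1, then zero-pad to 6 bytes: K' = b1 00 00 00 00 00.
XOR each byte with 0x36: b1⊕36=87, 00⊕36=36, 00⊕36=36, 00⊕36=36, 00⊕36=36, 00⊕36=36.

873636363636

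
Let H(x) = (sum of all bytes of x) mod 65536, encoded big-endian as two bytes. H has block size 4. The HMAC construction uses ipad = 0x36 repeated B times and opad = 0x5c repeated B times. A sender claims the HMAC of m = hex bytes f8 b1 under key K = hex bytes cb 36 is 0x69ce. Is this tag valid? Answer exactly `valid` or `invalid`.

Key hex bytes cb 36 is 2 bytes ≤ B = 4; zero-pad to 4 bytes: K' = cb 36 00 00.
K' ⊕ ipad = fd 00 36 36; K' ⊕ opad = 97 6a 5c 5c.
Inner hash: sum = 253+0+54+54+248+177 = 786 → 03 12.
Outer hash (recomputed tag): sum = 151+106+92+92+3+18 = 462 → 01 ce.
Recomputed tag = 01ce; claimed = 69ce → mismatch.

invalid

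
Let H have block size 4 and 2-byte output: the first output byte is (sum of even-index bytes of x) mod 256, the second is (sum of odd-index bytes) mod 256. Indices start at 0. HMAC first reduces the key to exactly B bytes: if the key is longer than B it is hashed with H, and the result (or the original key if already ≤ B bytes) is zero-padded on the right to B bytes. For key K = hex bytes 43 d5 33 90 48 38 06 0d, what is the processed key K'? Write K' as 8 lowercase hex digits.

c4aa0000

|K| = 8 > B = 4, so first hash the key.
H(K): even-index sum = 196 mod 256 = 196; odd-index sum = 426 mod 256 = 170 → c4 aa.
Zero-pad H(K) = c4 aa to 4 bytes: K' = c4 aa 00 00.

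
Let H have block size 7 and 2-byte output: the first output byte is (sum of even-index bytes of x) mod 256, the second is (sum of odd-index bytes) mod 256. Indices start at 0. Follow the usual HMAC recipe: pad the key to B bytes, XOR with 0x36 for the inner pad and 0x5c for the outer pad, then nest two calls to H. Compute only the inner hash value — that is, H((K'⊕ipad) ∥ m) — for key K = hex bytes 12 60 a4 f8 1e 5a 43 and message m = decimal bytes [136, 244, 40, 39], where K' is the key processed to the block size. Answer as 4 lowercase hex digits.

Key hex bytes 12 60 a4 f8 1e 5a 43 is exactly B = 7 bytes: K' = 12 60 a4 f8 1e 5a 43.
K' ⊕ ipad = 24 56 92 ce 28 6c 75.
Inner input = 24 56 92 ce 28 6c 75 ∥ 88 f4 28 27.
Inner hash: even-index sum = 622 mod 256 = 110; odd-index sum = 576 mod 256 = 64 → 6e 40.

6e40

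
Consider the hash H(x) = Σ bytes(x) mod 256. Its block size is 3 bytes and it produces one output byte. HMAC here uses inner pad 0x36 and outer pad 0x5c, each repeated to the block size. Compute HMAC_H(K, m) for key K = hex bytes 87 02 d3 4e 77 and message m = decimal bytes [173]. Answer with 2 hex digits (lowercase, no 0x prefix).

Key hex bytes 87 02 d3 4e 77 is 5 bytes > B = 3, so hash it first: H(key) = 21, then zero-pad to 3 bytes: K' = 21 00 00.
K' ⊕ ipad = 17 36 36.  K' ⊕ opad = 7d 5c 5c.
Inner input = (K'⊕ipad) ∥ m = 17 36 36 ∥ ad.
Inner hash: sum = 23+54+54+173 = 304; mod 256 = 48 → 30.
Outer input = (K'⊕opad) ∥ inner = 7d 5c 5c ∥ 30.
Outer hash (tag): sum = 125+92+92+48 = 357; mod 256 = 101 → 65.

65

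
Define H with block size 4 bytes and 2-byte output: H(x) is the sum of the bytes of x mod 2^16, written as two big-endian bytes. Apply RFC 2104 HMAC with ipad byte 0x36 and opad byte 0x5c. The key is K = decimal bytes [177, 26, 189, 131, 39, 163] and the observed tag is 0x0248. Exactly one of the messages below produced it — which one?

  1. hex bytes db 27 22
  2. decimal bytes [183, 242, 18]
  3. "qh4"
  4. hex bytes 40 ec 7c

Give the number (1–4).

1

Key decimal bytes [177, 26, 189, 131, 39, 163] = b1 1a bd 83 27 a3 is 6 bytes > B = 4, so hash it first: H(key) = 02 d5, then zero-pad to 4 bytes: K' = 02 d5 00 00.
K' ⊕ ipad = 34 e3 36 36; K' ⊕ opad = 5e 89 5c 5c.
m1: inner = H(34 e3 36 36 db 27 22) = 02 a7; tag = H(5e 89 5c 5c 02 a7) = 0248 ← matches
m2: inner = H(34 e3 36 36 b7 f2 12) = 03 3e; tag = H(5e 89 5c 5c 03 3e) = 01e0
m3: inner = H(34 e3 36 36 71 68 34) = 02 90; tag = H(5e 89 5c 5c 02 90) = 0231
m4: inner = H(34 e3 36 36 40 ec 7c) = 03 2b; tag = H(5e 89 5c 5c 03 2b) = 01cd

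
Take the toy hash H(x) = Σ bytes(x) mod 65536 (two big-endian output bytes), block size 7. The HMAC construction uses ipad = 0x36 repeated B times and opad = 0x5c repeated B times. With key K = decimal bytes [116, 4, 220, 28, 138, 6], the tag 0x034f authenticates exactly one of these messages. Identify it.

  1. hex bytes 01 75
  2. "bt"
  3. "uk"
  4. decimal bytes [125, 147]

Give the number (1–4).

2

Key decimal bytes [116, 4, 220, 28, 138, 6] = 74 04 dc 1c 8a 06 is 6 bytes ≤ B = 7; zero-pad to 7 bytes: K' = 74 04 dc 1c 8a 06 00.
K' ⊕ ipad = 42 32 ea 2a bc 30 36; K' ⊕ opad = 28 58 80 40 d6 5a 5c.
m1: inner = H(42 32 ea 2a bc 30 36 01 75) = 03 20; tag = H(28 58 80 40 d6 5a 5c 03 20) = 02ef
m2: inner = H(42 32 ea 2a bc 30 36 62 74) = 03 80; tag = H(28 58 80 40 d6 5a 5c 03 80) = 034f ← matches
m3: inner = H(42 32 ea 2a bc 30 36 75 6b) = 03 8a; tag = H(28 58 80 40 d6 5a 5c 03 8a) = 0359
m4: inner = H(42 32 ea 2a bc 30 36 7d 93) = 03 ba; tag = H(28 58 80 40 d6 5a 5c 03 ba) = 0389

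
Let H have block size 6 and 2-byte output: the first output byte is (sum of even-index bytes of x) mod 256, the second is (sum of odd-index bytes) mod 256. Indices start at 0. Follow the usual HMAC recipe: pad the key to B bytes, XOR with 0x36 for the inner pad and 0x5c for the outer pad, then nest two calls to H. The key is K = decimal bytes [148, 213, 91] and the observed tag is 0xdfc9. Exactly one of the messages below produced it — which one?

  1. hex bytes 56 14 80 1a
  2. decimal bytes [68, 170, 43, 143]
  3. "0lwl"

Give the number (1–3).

Key decimal bytes [148, 213, 91] = 94 d5 5b is 3 bytes ≤ B = 6; zero-pad to 6 bytes: K' = 94 d5 5b 00 00 00.
K' ⊕ ipad = a2 e3 6d 36 36 36; K' ⊕ opad = c8 89 07 5c 5c 5c.
m1: inner = H(a2 e3 6d 36 36 36 56 14 80 1a) = 1b 7d; tag = H(c8 89 07 5c 5c 5c 1b 7d) = 46be
m2: inner = H(a2 e3 6d 36 36 36 44 aa 2b 8f) = b4 88; tag = H(c8 89 07 5c 5c 5c b4 88) = dfc9 ← matches
m3: inner = H(a2 e3 6d 36 36 36 30 6c 77 6c) = ec 27; tag = H(c8 89 07 5c 5c 5c ec 27) = 1768

2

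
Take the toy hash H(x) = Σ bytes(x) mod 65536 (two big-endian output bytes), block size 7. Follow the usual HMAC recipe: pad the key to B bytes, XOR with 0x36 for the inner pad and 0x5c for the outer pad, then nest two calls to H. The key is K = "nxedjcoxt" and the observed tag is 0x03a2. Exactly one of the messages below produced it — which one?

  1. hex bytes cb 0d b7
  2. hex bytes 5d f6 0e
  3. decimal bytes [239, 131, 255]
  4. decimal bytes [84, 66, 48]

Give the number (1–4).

4

Key "nxedjcoxt" = 6e 78 65 64 6a 63 6f 78 74 is 9 bytes > B = 7, so hash it first: H(key) = 03 d7, then zero-pad to 7 bytes: K' = 03 d7 00 00 00 00 00.
K' ⊕ ipad = 35 e1 36 36 36 36 36; K' ⊕ opad = 5f 8b 5c 5c 5c 5c 5c.
m1: inner = H(35 e1 36 36 36 36 36 cb 0d b7) = 03 b3; tag = H(5f 8b 5c 5c 5c 5c 5c 03 b3) = 036c
m2: inner = H(35 e1 36 36 36 36 36 5d f6 0e) = 03 85; tag = H(5f 8b 5c 5c 5c 5c 5c 03 85) = 033e
m3: inner = H(35 e1 36 36 36 36 36 ef 83 ff) = 04 95; tag = H(5f 8b 5c 5c 5c 5c 5c 04 95) = 034f
m4: inner = H(35 e1 36 36 36 36 36 54 42 30) = 02 ea; tag = H(5f 8b 5c 5c 5c 5c 5c 02 ea) = 03a2 ← matches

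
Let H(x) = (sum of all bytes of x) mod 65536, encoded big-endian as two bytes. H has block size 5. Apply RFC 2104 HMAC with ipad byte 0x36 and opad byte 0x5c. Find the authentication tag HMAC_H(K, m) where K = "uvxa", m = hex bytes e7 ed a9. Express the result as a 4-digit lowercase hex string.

Key "uvxa" = 75 76 78 61 is 4 bytes ≤ B = 5; zero-pad to 5 bytes: K' = 75 76 78 61 00.
K' ⊕ ipad = 43 40 4e 57 36.  K' ⊕ opad = 29 2a 24 3d 5c.
Inner input = (K'⊕ipad) ∥ m = 43 40 4e 57 36 ∥ e7 ed a9.
Inner hash: sum = 67+64+78+87+54+231+237+169 = 987 → 03 db.
Outer input = (K'⊕opad) ∥ inner = 29 2a 24 3d 5c ∥ 03 db.
Outer hash (tag): sum = 41+42+36+61+92+3+219 = 494 → 01 ee.

01ee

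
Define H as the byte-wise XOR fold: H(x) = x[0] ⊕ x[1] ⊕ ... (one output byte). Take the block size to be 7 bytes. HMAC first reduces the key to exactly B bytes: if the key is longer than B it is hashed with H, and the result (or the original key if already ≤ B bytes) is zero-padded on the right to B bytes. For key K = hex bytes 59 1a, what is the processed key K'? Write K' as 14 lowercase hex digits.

591a0000000000

Key hex bytes 59 1a is 2 bytes ≤ B = 7; zero-pad to 7 bytes: K' = 59 1a 00 00 00 00 00.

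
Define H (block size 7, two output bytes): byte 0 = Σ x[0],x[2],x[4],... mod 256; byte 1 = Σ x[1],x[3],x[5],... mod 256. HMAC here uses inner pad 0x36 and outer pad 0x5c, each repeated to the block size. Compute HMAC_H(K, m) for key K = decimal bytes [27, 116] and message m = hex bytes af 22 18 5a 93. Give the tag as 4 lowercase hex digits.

Key decimal bytes [27, 116] = 1b 74 is 2 bytes ≤ B = 7; zero-pad to 7 bytes: K' = 1b 74 00 00 00 00 00.
K' ⊕ ipad = 2d 42 36 36 36 36 36.  K' ⊕ opad = 47 28 5c 5c 5c 5c 5c.
Inner input = (K'⊕ipad) ∥ m = 2d 42 36 36 36 36 36 ∥ af 22 18 5a 93.
Inner hash: even-index sum = 331 mod 256 = 75; odd-index sum = 520 mod 256 = 8 → 4b 08.
Outer input = (K'⊕opad) ∥ inner = 47 28 5c 5c 5c 5c 5c ∥ 4b 08.
Outer hash (tag): even-index sum = 355 mod 256 = 99; odd-index sum = 299 mod 256 = 43 → 63 2b.

632b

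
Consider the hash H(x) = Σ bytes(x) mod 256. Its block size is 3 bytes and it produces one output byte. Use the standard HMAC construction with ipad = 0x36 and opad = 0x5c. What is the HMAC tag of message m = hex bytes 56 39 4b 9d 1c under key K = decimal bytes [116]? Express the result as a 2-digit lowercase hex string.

Key decimal bytes [116] = 74 is 1 byte ≤ B = 3; zero-pad to 3 bytes: K' = 74 00 00.
K' ⊕ ipad = 42 36 36.  K' ⊕ opad = 28 5c 5c.
Inner input = (K'⊕ipad) ∥ m = 42 36 36 ∥ 56 39 4b 9d 1c.
Inner hash: sum = 66+54+54+86+57+75+157+28 = 577; mod 256 = 65 → 41.
Outer input = (K'⊕opad) ∥ inner = 28 5c 5c ∥ 41.
Outer hash (tag): sum = 40+92+92+65 = 289; mod 256 = 33 → 21.

21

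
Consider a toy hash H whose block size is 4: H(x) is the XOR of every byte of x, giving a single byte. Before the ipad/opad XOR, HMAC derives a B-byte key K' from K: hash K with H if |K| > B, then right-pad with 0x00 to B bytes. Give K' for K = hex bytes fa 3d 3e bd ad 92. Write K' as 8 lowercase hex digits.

|K| = 6 > B = 4, so first hash the key.
H(K): XOR fa⊕3d⊕3e⊕bd⊕ad⊕92 = 7b.
Zero-pad H(K) = 7b to 4 bytes: K' = 7b 00 00 00.

7b000000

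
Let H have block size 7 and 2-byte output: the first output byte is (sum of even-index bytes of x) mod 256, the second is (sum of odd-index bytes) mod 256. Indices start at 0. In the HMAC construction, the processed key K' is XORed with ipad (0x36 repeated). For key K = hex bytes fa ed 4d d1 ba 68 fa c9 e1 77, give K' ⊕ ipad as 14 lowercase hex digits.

Key hex bytes fa ed 4d d1 ba 68 fa c9 e1 77 is 10 bytes > B = 7, so hash it first: H(key) = dc 66, then zero-pad to 7 bytes: K' = dc 66 00 00 00 00 00.
XOR each byte with 0x36: dc⊕36=ea, 66⊕36=50, 00⊕36=36, 00⊕36=36, 00⊕36=36, 00⊕36=36, 00⊕36=36.

ea503636363636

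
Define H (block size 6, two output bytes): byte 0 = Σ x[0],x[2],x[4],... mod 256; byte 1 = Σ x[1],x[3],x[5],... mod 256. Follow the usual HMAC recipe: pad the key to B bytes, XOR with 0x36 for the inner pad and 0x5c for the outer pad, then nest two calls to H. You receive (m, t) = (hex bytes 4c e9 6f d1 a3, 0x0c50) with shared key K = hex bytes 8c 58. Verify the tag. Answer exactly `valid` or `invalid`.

valid

Key hex bytes 8c 58 is 2 bytes ≤ B = 6; zero-pad to 6 bytes: K' = 8c 58 00 00 00 00.
K' ⊕ ipad = ba 6e 36 36 36 36; K' ⊕ opad = d0 04 5c 5c 5c 5c.
Inner hash: even-index sum = 644 mod 256 = 132; odd-index sum = 660 mod 256 = 148 → 84 94.
Outer hash (recomputed tag): even-index sum = 524 mod 256 = 12; odd-index sum = 336 mod 256 = 80 → 0c 50.
Recomputed tag = 0c50; claimed = 0c50 → match.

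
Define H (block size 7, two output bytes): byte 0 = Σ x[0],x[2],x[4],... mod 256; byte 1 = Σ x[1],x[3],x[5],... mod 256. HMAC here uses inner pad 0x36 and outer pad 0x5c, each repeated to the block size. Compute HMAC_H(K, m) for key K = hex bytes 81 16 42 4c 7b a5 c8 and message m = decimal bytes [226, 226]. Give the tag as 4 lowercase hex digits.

Key hex bytes 81 16 42 4c 7b a5 c8 is exactly B = 7 bytes: K' = 81 16 42 4c 7b a5 c8.
K' ⊕ ipad = b7 20 74 7a 4d 93 fe.  K' ⊕ opad = dd 4a 1e 10 27 f9 94.
Inner input = (K'⊕ipad) ∥ m = b7 20 74 7a 4d 93 fe ∥ e2 e2.
Inner hash: even-index sum = 856 mod 256 = 88; odd-index sum = 527 mod 256 = 15 → 58 0f.
Outer input = (K'⊕opad) ∥ inner = dd 4a 1e 10 27 f9 94 ∥ 58 0f.
Outer hash (tag): even-index sum = 453 mod 256 = 197; odd-index sum = 427 mod 256 = 171 → c5 ab.

c5ab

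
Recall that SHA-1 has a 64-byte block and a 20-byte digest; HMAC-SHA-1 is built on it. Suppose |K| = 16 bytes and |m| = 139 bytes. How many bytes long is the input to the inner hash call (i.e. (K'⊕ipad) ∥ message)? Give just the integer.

Key is 16 ≤ 64 bytes, zero-padded: |K'| = 64.
Inner input = (K'⊕ipad) ∥ m → 64 + 139 = 203 bytes.

203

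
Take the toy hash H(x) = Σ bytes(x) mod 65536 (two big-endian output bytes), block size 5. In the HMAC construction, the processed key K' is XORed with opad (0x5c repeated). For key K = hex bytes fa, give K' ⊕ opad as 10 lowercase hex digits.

Key hex bytes fa is 1 byte ≤ B = 5; zero-pad to 5 bytes: K' = fa 00 00 00 00.
XOR each byte with 0x5c: fa⊕5c=a6, 00⊕5c=5c, 00⊕5c=5c, 00⊕5c=5c, 00⊕5c=5c.

a65c5c5c5c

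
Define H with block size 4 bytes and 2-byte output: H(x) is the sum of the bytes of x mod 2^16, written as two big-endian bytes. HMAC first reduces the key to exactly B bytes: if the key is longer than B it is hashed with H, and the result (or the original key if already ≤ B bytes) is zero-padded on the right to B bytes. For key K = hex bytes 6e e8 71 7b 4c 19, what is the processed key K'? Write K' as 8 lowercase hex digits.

02a70000

|K| = 6 > B = 4, so first hash the key.
H(K): sum = 110+232+113+123+76+25 = 679 → 02 a7.
Zero-pad H(K) = 02 a7 to 4 bytes: K' = 02 a7 00 00.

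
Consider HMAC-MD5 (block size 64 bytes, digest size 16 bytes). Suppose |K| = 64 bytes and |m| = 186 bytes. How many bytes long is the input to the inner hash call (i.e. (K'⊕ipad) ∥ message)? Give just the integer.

Key is 64 ≤ 64 bytes, zero-padded: |K'| = 64.
Inner input = (K'⊕ipad) ∥ m → 64 + 186 = 250 bytes.

250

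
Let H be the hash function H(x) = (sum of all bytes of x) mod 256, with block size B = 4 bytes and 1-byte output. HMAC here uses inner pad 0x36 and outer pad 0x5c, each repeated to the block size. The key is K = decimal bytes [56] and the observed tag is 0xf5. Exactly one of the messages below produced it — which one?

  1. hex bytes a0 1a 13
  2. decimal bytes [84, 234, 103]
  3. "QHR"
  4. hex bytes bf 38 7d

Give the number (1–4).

Key decimal bytes [56] = 38 is 1 byte ≤ B = 4; zero-pad to 4 bytes: K' = 38 00 00 00.
K' ⊕ ipad = 0e 36 36 36; K' ⊕ opad = 64 5c 5c 5c.
m1: inner = H(0e 36 36 36 a0 1a 13) = 7d; tag = H(64 5c 5c 5c 7d) = f5 ← matches
m2: inner = H(0e 36 36 36 54 ea 67) = 55; tag = H(64 5c 5c 5c 55) = cd
m3: inner = H(0e 36 36 36 51 48 52) = 9b; tag = H(64 5c 5c 5c 9b) = 13
m4: inner = H(0e 36 36 36 bf 38 7d) = 24; tag = H(64 5c 5c 5c 24) = 9c

1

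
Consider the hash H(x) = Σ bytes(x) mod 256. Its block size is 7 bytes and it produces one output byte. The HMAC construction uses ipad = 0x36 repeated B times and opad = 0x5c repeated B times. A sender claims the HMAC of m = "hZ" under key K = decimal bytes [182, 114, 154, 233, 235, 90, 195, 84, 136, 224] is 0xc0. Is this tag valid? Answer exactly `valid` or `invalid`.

Key decimal bytes [182, 114, 154, 233, 235, 90, 195, 84, 136, 224] = b6 72 9a e9 eb 5a c3 54 88 e0 is 10 bytes > B = 7, so hash it first: H(key) = 6f, then zero-pad to 7 bytes: K' = 6f 00 00 00 00 00 00.
K' ⊕ ipad = 59 36 36 36 36 36 36; K' ⊕ opad = 33 5c 5c 5c 5c 5c 5c.
Inner hash: sum = 89+54+54+54+54+54+54+104+90 = 607; mod 256 = 95 → 5f.
Outer hash (recomputed tag): sum = 51+92+92+92+92+92+92+95 = 698; mod 256 = 186 → ba.
Recomputed tag = ba; claimed = c0 → mismatch.

invalid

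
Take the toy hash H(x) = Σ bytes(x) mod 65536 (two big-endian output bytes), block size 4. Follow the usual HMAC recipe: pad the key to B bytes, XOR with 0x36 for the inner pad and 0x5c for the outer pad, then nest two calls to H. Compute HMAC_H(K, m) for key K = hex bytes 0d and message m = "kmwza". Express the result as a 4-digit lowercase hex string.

016f

Key hex bytes 0d is 1 byte ≤ B = 4; zero-pad to 4 bytes: K' = 0d 00 00 00.
K' ⊕ ipad = 3b 36 36 36.  K' ⊕ opad = 51 5c 5c 5c.
Inner input = (K'⊕ipad) ∥ m = 3b 36 36 36 ∥ 6b 6d 77 7a 61.
Inner hash: sum = 59+54+54+54+107+109+119+122+97 = 775 → 03 07.
Outer input = (K'⊕opad) ∥ inner = 51 5c 5c 5c ∥ 03 07.
Outer hash (tag): sum = 81+92+92+92+3+7 = 367 → 01 6f.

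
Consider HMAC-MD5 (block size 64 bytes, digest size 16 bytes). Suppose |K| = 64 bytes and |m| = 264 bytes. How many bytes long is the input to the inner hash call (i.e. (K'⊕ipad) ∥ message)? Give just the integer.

Key is 64 ≤ 64 bytes, zero-padded: |K'| = 64.
Inner input = (K'⊕ipad) ∥ m → 64 + 264 = 328 bytes.

328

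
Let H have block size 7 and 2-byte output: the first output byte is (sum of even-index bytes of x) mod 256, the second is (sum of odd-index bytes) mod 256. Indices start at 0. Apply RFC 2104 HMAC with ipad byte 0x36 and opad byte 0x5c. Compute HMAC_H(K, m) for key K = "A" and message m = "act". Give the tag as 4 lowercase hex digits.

Key "A" = 41 is 1 byte ≤ B = 7; zero-pad to 7 bytes: K' = 41 00 00 00 00 00 00.
K' ⊕ ipad = 77 36 36 36 36 36 36.  K' ⊕ opad = 1d 5c 5c 5c 5c 5c 5c.
Inner input = (K'⊕ipad) ∥ m = 77 36 36 36 36 36 36 ∥ 61 63 74.
Inner hash: even-index sum = 380 mod 256 = 124; odd-index sum = 375 mod 256 = 119 → 7c 77.
Outer input = (K'⊕opad) ∥ inner = 1d 5c 5c 5c 5c 5c 5c ∥ 7c 77.
Outer hash (tag): even-index sum = 424 mod 256 = 168; odd-index sum = 400 mod 256 = 144 → a8 90.

a890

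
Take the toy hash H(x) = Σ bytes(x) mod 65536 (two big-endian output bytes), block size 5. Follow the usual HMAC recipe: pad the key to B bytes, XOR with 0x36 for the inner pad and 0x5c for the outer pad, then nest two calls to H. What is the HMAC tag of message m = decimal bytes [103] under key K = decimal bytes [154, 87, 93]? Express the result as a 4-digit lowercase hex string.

01d7

Key decimal bytes [154, 87, 93] = 9a 57 5d is 3 bytes ≤ B = 5; zero-pad to 5 bytes: K' = 9a 57 5d 00 00.
K' ⊕ ipad = ac 61 6b 36 36.  K' ⊕ opad = c6 0b 01 5c 5c.
Inner input = (K'⊕ipad) ∥ m = ac 61 6b 36 36 ∥ 67.
Inner hash: sum = 172+97+107+54+54+103 = 587 → 02 4b.
Outer input = (K'⊕opad) ∥ inner = c6 0b 01 5c 5c ∥ 02 4b.
Outer hash (tag): sum = 198+11+1+92+92+2+75 = 471 → 01 d7.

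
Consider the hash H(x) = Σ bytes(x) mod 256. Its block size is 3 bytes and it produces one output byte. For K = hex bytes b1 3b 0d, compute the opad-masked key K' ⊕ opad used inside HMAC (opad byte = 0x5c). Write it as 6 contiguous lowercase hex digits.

ed6751

Key hex bytes b1 3b 0d is exactly B = 3 bytes: K' = b1 3b 0d.
XOR each byte with 0x5c: b1⊕5c=ed, 3b⊕5c=67, 0d⊕5c=51.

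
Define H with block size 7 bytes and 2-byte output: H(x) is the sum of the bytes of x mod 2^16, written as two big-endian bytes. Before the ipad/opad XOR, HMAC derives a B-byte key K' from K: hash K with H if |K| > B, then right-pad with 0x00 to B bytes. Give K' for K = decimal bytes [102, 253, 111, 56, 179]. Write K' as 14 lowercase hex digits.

66fd6f38b30000

Key decimal bytes [102, 253, 111, 56, 179] = 66 fd 6f 38 b3 is 5 bytes ≤ B = 7; zero-pad to 7 bytes: K' = 66 fd 6f 38 b3 00 00.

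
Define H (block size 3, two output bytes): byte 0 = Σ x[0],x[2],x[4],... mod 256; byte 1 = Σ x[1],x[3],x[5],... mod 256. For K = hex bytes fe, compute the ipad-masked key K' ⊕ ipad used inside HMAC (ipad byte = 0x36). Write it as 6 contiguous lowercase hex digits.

c83636

Key hex bytes fe is 1 byte ≤ B = 3; zero-pad to 3 bytes: K' = fe 00 00.
XOR each byte with 0x36: fe⊕36=c8, 00⊕36=36, 00⊕36=36.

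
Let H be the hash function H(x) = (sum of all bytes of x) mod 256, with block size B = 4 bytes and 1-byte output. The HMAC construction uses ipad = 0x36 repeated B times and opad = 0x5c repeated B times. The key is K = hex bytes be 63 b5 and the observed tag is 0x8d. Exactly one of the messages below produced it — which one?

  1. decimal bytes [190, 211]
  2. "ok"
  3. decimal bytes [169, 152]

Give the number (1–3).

Key hex bytes be 63 b5 is 3 bytes ≤ B = 4; zero-pad to 4 bytes: K' = be 63 b5 00.
K' ⊕ ipad = 88 55 83 36; K' ⊕ opad = e2 3f e9 5c.
m1: inner = H(88 55 83 36 be d3) = 27; tag = H(e2 3f e9 5c 27) = 8d ← matches
m2: inner = H(88 55 83 36 6f 6b) = 70; tag = H(e2 3f e9 5c 70) = d6
m3: inner = H(88 55 83 36 a9 98) = d7; tag = H(e2 3f e9 5c d7) = 3d

1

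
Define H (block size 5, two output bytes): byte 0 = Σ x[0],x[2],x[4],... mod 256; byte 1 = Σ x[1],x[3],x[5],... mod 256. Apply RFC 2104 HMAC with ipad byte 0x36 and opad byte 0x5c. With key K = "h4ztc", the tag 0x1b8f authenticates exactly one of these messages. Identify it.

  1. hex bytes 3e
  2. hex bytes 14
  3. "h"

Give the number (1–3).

Key "h4ztc" = 68 34 7a 74 63 is exactly B = 5 bytes: K' = 68 34 7a 74 63.
K' ⊕ ipad = 5e 02 4c 42 55; K' ⊕ opad = 34 68 26 28 3f.
m1: inner = H(5e 02 4c 42 55 3e) = ff 82; tag = H(34 68 26 28 3f ff 82) = 1b8f ← matches
m2: inner = H(5e 02 4c 42 55 14) = ff 58; tag = H(34 68 26 28 3f ff 58) = f18f
m3: inner = H(5e 02 4c 42 55 68) = ff ac; tag = H(34 68 26 28 3f ff ac) = 458f

1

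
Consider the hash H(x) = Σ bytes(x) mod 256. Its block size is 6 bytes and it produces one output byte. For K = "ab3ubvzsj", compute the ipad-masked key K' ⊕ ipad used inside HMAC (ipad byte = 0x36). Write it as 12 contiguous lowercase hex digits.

ac3636363636

Key "ab3ubvzsj" = 61 62 33 75 62 76 7a 73 6a is 9 bytes > B = 6, so hash it first: H(key) = 9a, then zero-pad to 6 bytes: K' = 9a 00 00 00 00 00.
XOR each byte with 0x36: 9a⊕36=ac, 00⊕36=36, 00⊕36=36, 00⊕36=36, 00⊕36=36, 00⊕36=36.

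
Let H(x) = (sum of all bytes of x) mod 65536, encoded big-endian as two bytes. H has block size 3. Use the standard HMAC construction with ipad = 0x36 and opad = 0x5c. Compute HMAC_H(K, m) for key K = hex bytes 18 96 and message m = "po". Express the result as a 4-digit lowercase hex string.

024e

Key hex bytes 18 96 is 2 bytes ≤ B = 3; zero-pad to 3 bytes: K' = 18 96 00.
K' ⊕ ipad = 2e a0 36.  K' ⊕ opad = 44 ca 5c.
Inner input = (K'⊕ipad) ∥ m = 2e a0 36 ∥ 70 6f.
Inner hash: sum = 46+160+54+112+111 = 483 → 01 e3.
Outer input = (K'⊕opad) ∥ inner = 44 ca 5c ∥ 01 e3.
Outer hash (tag): sum = 68+202+92+1+227 = 590 → 02 4e.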